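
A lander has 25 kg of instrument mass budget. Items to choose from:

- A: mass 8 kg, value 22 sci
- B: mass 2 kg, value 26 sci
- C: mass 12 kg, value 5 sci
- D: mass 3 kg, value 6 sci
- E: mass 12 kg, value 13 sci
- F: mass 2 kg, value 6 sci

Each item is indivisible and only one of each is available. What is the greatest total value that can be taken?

This is a 0/1 knapsack; check combinations near the capacity.
- A+B+E+F: mass 8+2+12+2=24, value 22+26+13+6=67
- A+B+D+E: mass 8+2+3+12=25, value 22+26+6+13=67
- A+B+E: mass 8+2+12=22, value 22+26+13=61
- A+B+D+F: mass 8+2+3+2=15, value 22+26+6+6=60
Best: 67 sci.

67 sci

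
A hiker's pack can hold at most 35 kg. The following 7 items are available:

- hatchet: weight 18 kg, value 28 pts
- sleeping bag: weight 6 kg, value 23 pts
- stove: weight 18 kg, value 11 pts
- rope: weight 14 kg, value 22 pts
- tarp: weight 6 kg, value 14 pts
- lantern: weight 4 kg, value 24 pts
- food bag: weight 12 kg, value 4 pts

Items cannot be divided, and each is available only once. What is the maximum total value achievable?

Check high-value combinations within 35 kg:
- hatchet+sleeping bag+tarp+lantern: weight 18+6+6+4=34, value 28+23+14+24=89
- sleeping bag+rope+tarp+lantern: weight 6+14+6+4=30, value 23+22+14+24=83
- hatchet+sleeping bag+lantern: weight 18+6+4=28, value 28+23+24=75
Best: 89 pts.

89 pts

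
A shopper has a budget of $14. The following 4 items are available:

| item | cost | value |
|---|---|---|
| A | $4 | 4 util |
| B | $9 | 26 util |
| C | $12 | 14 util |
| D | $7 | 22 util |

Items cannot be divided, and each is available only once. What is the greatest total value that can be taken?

Check high-value combinations within $14:
- A+B: cost 4+9=13, value 4+26=30
- B: cost 9, value 26
- A+D: cost 4+7=11, value 4+22=26
Best: 30 util.

30 util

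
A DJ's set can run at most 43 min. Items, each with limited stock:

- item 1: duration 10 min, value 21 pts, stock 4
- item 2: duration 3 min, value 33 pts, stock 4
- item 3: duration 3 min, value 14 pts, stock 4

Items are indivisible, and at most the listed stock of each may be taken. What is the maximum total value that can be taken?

216 pts

Best selections within duration 43 and stock limits:
- 2×item 1 + 4×item 2 + 3×item 3: duration 41, value 216
- 1×item 1 + 4×item 2 + 4×item 3: duration 34, value 209
- 2×item 1 + 4×item 2 + 2×item 3: duration 38, value 202
Best: 216 pts.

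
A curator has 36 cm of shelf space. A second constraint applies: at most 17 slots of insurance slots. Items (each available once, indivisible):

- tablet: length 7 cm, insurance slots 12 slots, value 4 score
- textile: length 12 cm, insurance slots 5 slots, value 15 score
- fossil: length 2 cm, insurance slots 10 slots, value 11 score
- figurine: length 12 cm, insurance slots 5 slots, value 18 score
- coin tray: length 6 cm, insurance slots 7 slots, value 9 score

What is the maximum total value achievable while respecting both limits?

42 score

Feasible sets respecting both limits:
- textile+figurine+coin tray: length 30, insurance slots 17, value 42
- textile+figurine: length 24, insurance slots 10, value 33
- fossil+figurine: length 14, insurance slots 15, value 29
- figurine+coin tray: length 18, insurance slots 12, value 27
Best: 42 score.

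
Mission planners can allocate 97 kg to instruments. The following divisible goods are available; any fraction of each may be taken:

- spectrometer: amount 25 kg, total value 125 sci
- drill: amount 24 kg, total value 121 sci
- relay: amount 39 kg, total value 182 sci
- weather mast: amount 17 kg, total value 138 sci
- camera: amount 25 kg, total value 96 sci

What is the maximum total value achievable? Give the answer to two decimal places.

Take in order of value per unit:
- weather mast (138/17 per unit): all 17 → value 138, running total 138.00
- drill (121/24 per unit): all 24 → value 121, running total 259.00
- spectrometer (125/25 per unit): all 25 → value 125, running total 384.00
- relay (182/39 per unit): 31 of 39 → value 31×182/39 = 144.6667, running total 528.67
Total 528.67.

528.67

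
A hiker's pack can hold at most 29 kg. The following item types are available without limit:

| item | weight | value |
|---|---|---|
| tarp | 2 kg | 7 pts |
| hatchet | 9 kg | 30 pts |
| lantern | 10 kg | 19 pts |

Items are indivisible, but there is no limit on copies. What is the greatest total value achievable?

100 pts

Best value-per-unit is tarp at 7/2; filling with it alone gives 14×7 = 98.
Optimal mix: 10×tarp + 1×hatchet → weight 29, value 100.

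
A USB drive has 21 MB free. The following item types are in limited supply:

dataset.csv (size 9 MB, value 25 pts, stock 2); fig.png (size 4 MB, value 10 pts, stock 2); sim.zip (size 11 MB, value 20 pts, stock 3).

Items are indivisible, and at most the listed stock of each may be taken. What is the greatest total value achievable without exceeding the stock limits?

Best selections within size 21 and stock limits:
- 2×dataset.csv: size 18, value 50
- 1×dataset.csv + 2×fig.png: size 17, value 45
- 1×dataset.csv + 1×sim.zip: size 20, value 45
- 2×fig.png + 1×sim.zip: size 19, value 40
Best: 50 pts.

50 pts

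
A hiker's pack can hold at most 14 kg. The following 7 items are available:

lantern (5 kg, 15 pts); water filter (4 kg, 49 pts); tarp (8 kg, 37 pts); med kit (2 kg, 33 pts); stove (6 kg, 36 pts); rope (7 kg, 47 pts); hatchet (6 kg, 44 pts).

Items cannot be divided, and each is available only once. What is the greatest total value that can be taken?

129 pts

Check high-value combinations within 14 kg:
- water filter+med kit+rope: weight 4+2+7=13, value 49+33+47=129
- water filter+med kit+hatchet: weight 4+2+6=12, value 49+33+44=126
- water filter+tarp+med kit: weight 4+8+2=14, value 49+37+33=119
- water filter+med kit+stove: weight 4+2+6=12, value 49+33+36=118
Best: 129 pts.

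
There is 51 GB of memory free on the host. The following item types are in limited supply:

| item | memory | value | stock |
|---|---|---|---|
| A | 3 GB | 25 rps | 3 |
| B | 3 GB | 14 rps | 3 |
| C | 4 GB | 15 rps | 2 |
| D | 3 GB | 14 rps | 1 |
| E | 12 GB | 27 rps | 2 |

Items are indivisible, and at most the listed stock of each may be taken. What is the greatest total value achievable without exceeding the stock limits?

Top feasible selections:
- 3×A + 2×B + 2×C + 1×D + 2×E: memory 50, value 201
- 3×A + 3×B + 2×C + 2×E: memory 50, value 201
Best: 201 rps.

201 rps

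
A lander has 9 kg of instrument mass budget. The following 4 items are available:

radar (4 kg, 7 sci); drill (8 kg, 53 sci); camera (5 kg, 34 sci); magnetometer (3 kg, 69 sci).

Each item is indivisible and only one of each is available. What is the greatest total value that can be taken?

This is a 0/1 knapsack; check combinations near the capacity.
- camera+magnetometer: mass 5+3=8, value 34+69=103
- radar+magnetometer: mass 4+3=7, value 7+69=76
- magnetometer: mass 3, value 69
Best: 103 sci.

103 sci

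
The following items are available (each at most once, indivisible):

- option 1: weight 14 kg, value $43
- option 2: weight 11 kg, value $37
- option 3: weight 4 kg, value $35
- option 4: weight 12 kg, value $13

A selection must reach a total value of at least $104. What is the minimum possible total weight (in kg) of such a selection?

Subsets with value ≥ 104, sorted by total weight:
- option 1+option 2+option 3: weight 29, value 115
- option 1+option 2+option 3+option 4: weight 41, value 128
Minimum weight: 29 kg.

29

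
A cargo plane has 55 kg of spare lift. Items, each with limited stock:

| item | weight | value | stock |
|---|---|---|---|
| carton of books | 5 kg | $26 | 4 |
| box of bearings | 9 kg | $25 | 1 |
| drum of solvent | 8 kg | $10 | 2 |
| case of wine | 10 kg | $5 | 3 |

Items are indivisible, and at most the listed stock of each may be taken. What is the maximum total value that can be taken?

Best selections within weight 55 and stock limits:
- 4×carton of books + 1×box of bearings + 2×drum of solvent + 1×case of wine: weight 55, value 154
- 4×carton of books + 1×box of bearings + 2×drum of solvent: weight 45, value 149
- 4×carton of books + 1×box of bearings + 1×drum of solvent + 1×case of wine: weight 47, value 144
Best: $154.

$154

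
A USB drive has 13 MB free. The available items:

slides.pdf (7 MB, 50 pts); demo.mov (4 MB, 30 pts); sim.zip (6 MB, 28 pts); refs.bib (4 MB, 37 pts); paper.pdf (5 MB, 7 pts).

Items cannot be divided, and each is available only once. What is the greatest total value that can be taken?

Check high-value combinations within 13 MB:
- slides.pdf+refs.bib: size 7+4=11, value 50+37=87
- slides.pdf+demo.mov: size 7+4=11, value 50+30=80
- slides.pdf+sim.zip: size 7+6=13, value 50+28=78
- demo.mov+refs.bib+paper.pdf: size 4+4+5=13, value 30+37+7=74
- demo.mov+refs.bib: size 4+4=8, value 30+37=67
Best: 87 pts.

87 pts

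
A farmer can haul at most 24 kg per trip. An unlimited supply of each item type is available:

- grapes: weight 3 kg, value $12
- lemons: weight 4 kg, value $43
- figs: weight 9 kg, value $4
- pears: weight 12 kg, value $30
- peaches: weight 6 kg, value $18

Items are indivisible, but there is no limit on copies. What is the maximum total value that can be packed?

$258

Best value-per-unit is lemons at 43/4, and filling with it alone uses weight 6×4=24. No mix of the others beats 6×43 = 258.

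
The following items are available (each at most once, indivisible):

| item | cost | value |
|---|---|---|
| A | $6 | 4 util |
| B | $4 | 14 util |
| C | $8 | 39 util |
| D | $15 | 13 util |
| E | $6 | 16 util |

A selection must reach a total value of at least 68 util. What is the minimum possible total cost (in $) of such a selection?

Subsets with value ≥ 68, sorted by total cost:
- B+C+E: cost 18, value 69
- A+B+C+E: cost 24, value 73
- C+D+E: cost 29, value 68
- B+C+D+E: cost 33, value 82
Minimum cost: 18 $.

18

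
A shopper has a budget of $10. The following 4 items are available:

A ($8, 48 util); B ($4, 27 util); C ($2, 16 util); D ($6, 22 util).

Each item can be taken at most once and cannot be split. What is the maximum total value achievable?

64 util

This is a 0/1 knapsack; check combinations near the capacity.
- A+C: cost 8+2=10, value 48+16=64
- B+D: cost 4+6=10, value 27+22=49
- A: cost 8, value 48
- B+C: cost 4+2=6, value 27+16=43
- C+D: cost 2+6=8, value 16+22=38
Best: 64 util.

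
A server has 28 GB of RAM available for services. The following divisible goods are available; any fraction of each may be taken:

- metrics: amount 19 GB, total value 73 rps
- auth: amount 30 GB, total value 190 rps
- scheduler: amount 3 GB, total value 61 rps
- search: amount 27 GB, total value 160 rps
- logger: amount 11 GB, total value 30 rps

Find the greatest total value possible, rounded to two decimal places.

219.33

Take in order of value per unit:
- scheduler (61/3 per unit): all 3 → value 61, running total 61.00
- auth (190/30 per unit): 25 of 30 → value 25×190/30 = 158.3333, running total 219.33
Total 219.33.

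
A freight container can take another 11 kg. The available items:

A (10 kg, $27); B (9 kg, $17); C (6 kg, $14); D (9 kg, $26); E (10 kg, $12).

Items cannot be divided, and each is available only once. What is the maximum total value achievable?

This is a 0/1 knapsack; check combinations near the capacity.
- A: weight 10, value 27
- D: weight 9, value 26
- B: weight 9, value 17
Best: $27.

$27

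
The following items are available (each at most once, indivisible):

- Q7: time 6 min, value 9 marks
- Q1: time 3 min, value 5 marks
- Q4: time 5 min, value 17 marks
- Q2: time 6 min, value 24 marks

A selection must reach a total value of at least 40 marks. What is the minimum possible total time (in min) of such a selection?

11

Subsets with value ≥ 40, sorted by total time:
- Q4+Q2: time 11, value 41
- Q1+Q4+Q2: time 14, value 46
- Q7+Q4+Q2: time 17, value 50
- Q7+Q1+Q4+Q2: time 20, value 55
Minimum time: 11 min.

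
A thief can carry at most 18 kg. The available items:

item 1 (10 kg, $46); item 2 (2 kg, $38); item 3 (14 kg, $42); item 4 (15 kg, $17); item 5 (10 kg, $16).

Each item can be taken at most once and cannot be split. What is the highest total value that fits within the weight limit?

Check high-value combinations within 18 kg:
- item 1+item 2: weight 10+2=12, value 46+38=84
- item 2+item 3: weight 2+14=16, value 38+42=80
- item 2+item 4: weight 2+15=17, value 38+17=55
- item 2+item 5: weight 2+10=12, value 38+16=54
Best: $84.

$84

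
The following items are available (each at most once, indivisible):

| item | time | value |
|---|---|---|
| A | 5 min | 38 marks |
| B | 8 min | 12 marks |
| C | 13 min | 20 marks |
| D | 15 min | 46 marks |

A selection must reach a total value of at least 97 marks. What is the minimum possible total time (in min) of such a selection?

Subsets with value ≥ 97, sorted by total time:
- A+C+D: time 33, value 104
- A+B+C+D: time 41, value 116
Minimum time: 33 min.

33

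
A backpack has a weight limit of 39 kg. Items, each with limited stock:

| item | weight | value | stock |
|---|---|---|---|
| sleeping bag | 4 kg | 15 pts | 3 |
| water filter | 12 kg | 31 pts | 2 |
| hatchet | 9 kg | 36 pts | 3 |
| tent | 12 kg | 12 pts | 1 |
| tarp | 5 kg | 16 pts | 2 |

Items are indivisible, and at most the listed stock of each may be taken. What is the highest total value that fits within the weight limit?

Best selections within weight 39 and stock limits:
- 3×sleeping bag + 3×hatchet: weight 39, value 153
- 3×hatchet + 2×tarp: weight 37, value 140
- 1×sleeping bag + 3×hatchet + 1×tarp: weight 36, value 139
Best: 153 pts.

153 pts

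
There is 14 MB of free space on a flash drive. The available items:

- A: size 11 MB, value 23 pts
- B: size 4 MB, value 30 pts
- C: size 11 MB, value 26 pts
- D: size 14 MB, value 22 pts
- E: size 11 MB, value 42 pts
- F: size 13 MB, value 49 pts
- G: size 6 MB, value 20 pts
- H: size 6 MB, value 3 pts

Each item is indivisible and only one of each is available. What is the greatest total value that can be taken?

This is a 0/1 knapsack; check combinations near the capacity.
- B+G: size 4+6=10, value 30+20=50
- F: size 13, value 49
- E: size 11, value 42
- B+H: size 4+6=10, value 30+3=33
- B: size 4, value 30
Best: 50 pts.

50 pts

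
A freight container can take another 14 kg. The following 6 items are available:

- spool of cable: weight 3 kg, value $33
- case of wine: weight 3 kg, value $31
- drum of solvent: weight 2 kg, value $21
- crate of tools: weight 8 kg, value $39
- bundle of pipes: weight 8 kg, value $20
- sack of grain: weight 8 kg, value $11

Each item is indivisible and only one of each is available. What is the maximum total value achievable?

This is a 0/1 knapsack; check combinations near the capacity.
- spool of cable+case of wine+crate of tools: weight 3+3+8=14, value 33+31+39=103
- spool of cable+drum of solvent+crate of tools: weight 3+2+8=13, value 33+21+39=93
- case of wine+drum of solvent+crate of tools: weight 3+2+8=13, value 31+21+39=91
- spool of cable+case of wine+drum of solvent: weight 3+3+2=8, value 33+31+21=85
- spool of cable+case of wine+bundle of pipes: weight 3+3+8=14, value 33+31+20=84
Best: $103.

$103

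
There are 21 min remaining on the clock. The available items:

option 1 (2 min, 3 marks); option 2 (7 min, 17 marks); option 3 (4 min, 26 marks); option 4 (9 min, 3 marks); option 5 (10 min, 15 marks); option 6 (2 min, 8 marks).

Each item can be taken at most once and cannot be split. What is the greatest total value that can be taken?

Check high-value combinations within 21 min:
- option 2+option 3+option 5: time 7+4+10=21, value 17+26+15=58
- option 1+option 2+option 3+option 6: time 2+7+4+2=15, value 3+17+26+8=54
- option 1+option 3+option 5+option 6: time 2+4+10+2=18, value 3+26+15+8=52
Best: 58 marks.

58 marks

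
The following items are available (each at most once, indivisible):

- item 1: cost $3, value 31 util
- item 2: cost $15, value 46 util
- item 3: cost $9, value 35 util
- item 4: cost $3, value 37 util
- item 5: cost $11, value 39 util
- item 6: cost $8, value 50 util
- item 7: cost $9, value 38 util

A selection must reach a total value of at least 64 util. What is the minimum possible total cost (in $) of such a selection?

6

Subsets with value ≥ 64, sorted by total cost:
- item 1+item 4: cost 6, value 68
- item 4+item 6: cost 11, value 87
Minimum cost: 6 $.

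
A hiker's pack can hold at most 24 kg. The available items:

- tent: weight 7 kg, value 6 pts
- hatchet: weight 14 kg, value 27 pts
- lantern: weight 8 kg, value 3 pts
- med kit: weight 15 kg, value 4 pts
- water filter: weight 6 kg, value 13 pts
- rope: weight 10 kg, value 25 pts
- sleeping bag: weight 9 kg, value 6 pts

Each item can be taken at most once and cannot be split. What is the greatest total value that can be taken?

52 pts

This is a 0/1 knapsack; check combinations near the capacity.
- hatchet+rope: weight 14+10=24, value 27+25=52
- tent+water filter+rope: weight 7+6+10=23, value 6+13+25=44
- lantern+water filter+rope: weight 8+6+10=24, value 3+13+25=41
- hatchet+water filter: weight 14+6=20, value 27+13=40
- water filter+rope: weight 6+10=16, value 13+25=38
Best: 52 pts.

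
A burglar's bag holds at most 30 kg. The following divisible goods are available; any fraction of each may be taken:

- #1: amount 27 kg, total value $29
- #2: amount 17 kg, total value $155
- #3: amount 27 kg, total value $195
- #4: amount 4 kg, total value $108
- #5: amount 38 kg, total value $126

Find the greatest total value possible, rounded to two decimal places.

Take in order of value per unit:
- #4 (108/4 per unit): all 4 → value 108, running total 108.00
- #2 (155/17 per unit): all 17 → value 155, running total 263.00
- #3 (195/27 per unit): 9 of 27 → value 9×195/27 = 65.0000, running total 328.00
Total 328.00.

328.00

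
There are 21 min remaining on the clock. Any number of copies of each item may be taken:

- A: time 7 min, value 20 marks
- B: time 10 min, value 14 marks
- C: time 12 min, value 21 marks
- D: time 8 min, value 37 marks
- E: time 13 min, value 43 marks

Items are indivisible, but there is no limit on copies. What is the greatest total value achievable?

Best value-per-unit is D at 37/8; filling with it alone gives 2×37 = 74.
Optimal mix: 1×D + 1×E → time 21, value 80.

80 marks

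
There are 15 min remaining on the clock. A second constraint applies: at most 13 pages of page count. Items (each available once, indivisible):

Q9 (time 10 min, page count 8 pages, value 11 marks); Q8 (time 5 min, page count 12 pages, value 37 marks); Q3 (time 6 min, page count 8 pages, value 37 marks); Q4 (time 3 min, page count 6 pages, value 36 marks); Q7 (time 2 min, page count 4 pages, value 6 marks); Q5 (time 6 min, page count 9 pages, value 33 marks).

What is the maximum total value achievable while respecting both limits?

Feasible sets respecting both limits:
- Q3+Q7: time 8, page count 12, value 43
- Q4+Q7: time 5, page count 10, value 42
- Q7+Q5: time 8, page count 13, value 39
Best: 43 marks.

43 marks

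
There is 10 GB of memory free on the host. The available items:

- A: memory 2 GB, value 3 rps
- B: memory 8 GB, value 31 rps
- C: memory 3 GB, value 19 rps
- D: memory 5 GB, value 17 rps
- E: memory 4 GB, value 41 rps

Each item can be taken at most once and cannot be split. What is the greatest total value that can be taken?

Check high-value combinations within 10 GB:
- A+C+E: memory 2+3+4=9, value 3+19+41=63
- C+E: memory 3+4=7, value 19+41=60
- D+E: memory 5+4=9, value 17+41=58
- A+E: memory 2+4=6, value 3+41=44
Best: 63 rps.

63 rps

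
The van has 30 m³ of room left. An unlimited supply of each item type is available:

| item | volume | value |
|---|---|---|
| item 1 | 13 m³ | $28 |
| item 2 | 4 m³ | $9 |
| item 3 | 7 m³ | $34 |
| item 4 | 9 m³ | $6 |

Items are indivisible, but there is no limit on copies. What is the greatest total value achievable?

$136

Best value-per-unit is item 3 at 34/7, and filling with it alone uses volume 4×7=28. No mix of the others beats 4×34 = 136.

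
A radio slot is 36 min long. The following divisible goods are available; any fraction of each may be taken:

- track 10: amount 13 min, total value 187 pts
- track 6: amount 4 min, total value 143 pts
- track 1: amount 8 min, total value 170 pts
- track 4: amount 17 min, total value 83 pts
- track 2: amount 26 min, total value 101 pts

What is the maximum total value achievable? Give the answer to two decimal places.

Take in order of value per unit:
- track 6 (143/4 per unit): all 4 → value 143, running total 143.00
- track 1 (170/8 per unit): all 8 → value 170, running total 313.00
- track 10 (187/13 per unit): all 13 → value 187, running total 500.00
- track 4 (83/17 per unit): 11 of 17 → value 11×83/17 = 53.7059, running total 553.71
Total 553.71.

553.71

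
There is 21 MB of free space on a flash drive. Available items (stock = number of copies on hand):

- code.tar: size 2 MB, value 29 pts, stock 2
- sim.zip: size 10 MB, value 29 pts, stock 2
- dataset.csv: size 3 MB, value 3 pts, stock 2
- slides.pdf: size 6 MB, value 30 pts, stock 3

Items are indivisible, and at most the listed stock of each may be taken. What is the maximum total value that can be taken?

Top feasible selections:
- 2×code.tar + 1×dataset.csv + 2×slides.pdf: size 19, value 121
- 1×code.tar + 3×slides.pdf: size 20, value 119
- 2×code.tar + 2×slides.pdf: size 16, value 118
- 2×code.tar + 1×sim.zip + 1×slides.pdf: size 20, value 117
Best: 121 pts.

121 pts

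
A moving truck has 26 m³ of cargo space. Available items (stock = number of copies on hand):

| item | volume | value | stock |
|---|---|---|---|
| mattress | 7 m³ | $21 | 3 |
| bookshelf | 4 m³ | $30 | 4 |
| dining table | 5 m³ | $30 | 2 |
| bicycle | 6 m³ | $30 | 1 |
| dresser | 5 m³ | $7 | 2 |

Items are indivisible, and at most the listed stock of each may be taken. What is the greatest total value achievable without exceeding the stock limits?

Top feasible selections:
- 4×bookshelf + 2×dining table: volume 26, value 180
- 4×bookshelf + 1×dining table + 1×dresser: volume 26, value 157
- 4×bookshelf + 1×dining table: volume 21, value 150
- 3×bookshelf + 2×dining table: volume 22, value 150
Best: $180.

$180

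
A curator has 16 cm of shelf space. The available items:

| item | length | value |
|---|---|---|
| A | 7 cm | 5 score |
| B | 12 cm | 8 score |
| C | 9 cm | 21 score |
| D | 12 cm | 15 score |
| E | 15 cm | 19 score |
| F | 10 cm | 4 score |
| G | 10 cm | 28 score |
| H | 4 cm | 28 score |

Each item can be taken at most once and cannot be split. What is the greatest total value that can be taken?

Check high-value combinations within 16 cm:
- G+H: length 10+4=14, value 28+28=56
- C+H: length 9+4=13, value 21+28=49
- D+H: length 12+4=16, value 15+28=43
- B+H: length 12+4=16, value 8+28=36
- A+H: length 7+4=11, value 5+28=33
Best: 56 score.

56 score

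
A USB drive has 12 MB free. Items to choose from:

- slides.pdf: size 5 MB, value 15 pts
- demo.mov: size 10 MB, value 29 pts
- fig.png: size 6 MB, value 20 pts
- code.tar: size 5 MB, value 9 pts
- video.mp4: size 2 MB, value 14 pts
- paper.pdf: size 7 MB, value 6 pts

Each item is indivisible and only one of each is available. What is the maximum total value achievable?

43 pts

Check high-value combinations within 12 MB:
- demo.mov+video.mp4: size 10+2=12, value 29+14=43
- slides.pdf+code.tar+video.mp4: size 5+5+2=12, value 15+9+14=38
- slides.pdf+fig.png: size 5+6=11, value 15+20=35
- fig.png+video.mp4: size 6+2=8, value 20+14=34
- slides.pdf+video.mp4: size 5+2=7, value 15+14=29
Best: 43 pts.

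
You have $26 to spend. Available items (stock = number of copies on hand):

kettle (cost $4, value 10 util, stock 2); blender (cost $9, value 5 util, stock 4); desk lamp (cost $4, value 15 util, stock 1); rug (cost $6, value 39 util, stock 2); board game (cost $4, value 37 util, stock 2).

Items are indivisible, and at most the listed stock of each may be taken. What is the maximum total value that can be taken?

167 util

Best selections within cost 26 and stock limits:
- 1×desk lamp + 2×rug + 2×board game: cost 24, value 167
- 1×kettle + 2×rug + 2×board game: cost 24, value 162
- 2×rug + 2×board game: cost 20, value 152
Best: 167 util.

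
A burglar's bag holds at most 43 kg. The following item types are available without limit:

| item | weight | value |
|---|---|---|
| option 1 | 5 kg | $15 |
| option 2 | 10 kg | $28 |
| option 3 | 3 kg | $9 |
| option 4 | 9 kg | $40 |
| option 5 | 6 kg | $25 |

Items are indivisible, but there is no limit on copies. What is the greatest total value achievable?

$185

Best value-per-unit is option 4 at 40/9; filling with it alone gives 4×40 = 160.
Optimal mix: 4×option 4 + 1×option 5 → weight 42, value 185.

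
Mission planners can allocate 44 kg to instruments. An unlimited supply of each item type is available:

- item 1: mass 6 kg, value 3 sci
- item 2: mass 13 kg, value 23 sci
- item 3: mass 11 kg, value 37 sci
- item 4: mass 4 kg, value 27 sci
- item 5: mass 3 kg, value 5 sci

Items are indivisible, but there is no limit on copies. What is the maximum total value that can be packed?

Best value-per-unit is item 4 at 27/4, and filling with it alone uses mass 11×4=44. No mix of the others beats 11×27 = 297.

297 sci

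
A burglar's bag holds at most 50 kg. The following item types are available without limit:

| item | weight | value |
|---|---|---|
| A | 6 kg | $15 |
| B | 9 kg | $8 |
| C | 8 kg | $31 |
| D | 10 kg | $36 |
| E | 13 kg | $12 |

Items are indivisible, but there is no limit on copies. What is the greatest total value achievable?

$191

Best value-per-unit is C at 31/8; filling with it alone gives 6×31 = 186.
Optimal mix: 5×C + 1×D → weight 50, value 191.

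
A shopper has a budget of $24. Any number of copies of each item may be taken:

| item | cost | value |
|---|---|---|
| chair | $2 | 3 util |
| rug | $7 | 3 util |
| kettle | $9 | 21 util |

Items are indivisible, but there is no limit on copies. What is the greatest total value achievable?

51 util

Best value-per-unit is kettle at 21/9; filling with it alone gives 2×21 = 42.
Optimal mix: 3×chair + 2×kettle → cost 24, value 51.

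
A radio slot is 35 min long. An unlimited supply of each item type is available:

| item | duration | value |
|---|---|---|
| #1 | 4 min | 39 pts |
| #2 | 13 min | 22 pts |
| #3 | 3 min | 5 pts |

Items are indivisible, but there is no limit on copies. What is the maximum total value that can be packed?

Best value-per-unit is #1 at 39/4; filling with it alone gives 8×39 = 312.
Optimal mix: 8×#1 + 1×#3 → duration 35, value 317.

317 pts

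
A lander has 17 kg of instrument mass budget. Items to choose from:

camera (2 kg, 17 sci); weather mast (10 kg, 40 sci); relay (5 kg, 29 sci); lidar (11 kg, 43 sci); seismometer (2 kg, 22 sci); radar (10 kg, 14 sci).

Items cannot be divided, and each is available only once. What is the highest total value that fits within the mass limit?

91 sci

Check high-value combinations within 17 kg:
- weather mast+relay+seismometer: mass 10+5+2=17, value 40+29+22=91
- camera+weather mast+relay: mass 2+10+5=17, value 17+40+29=86
- camera+lidar+seismometer: mass 2+11+2=15, value 17+43+22=82
- camera+weather mast+seismometer: mass 2+10+2=14, value 17+40+22=79
Best: 91 sci.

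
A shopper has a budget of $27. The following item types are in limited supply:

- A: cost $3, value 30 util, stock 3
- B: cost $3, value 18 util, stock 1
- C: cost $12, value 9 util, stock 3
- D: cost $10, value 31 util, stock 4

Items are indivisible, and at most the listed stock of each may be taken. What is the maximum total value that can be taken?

139 util

Top feasible selections:
- 3×A + 1×B + 1×D: cost 22, value 139
- 2×A + 2×D: cost 26, value 122
- 3×A + 1×D: cost 19, value 121
- 3×A + 1×B + 1×C: cost 24, value 117
Best: 139 util.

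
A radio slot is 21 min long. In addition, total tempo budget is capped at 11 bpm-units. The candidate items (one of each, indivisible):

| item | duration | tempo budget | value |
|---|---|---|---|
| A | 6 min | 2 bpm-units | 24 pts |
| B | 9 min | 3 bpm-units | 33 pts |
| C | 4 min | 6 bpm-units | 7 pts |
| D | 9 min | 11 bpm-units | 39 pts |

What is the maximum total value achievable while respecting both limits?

64 pts

Feasible sets respecting both limits:
- A+B+C: duration 19, tempo budget 11, value 64
- A+B: duration 15, tempo budget 5, value 57
- B+C: duration 13, tempo budget 9, value 40
Best: 64 pts.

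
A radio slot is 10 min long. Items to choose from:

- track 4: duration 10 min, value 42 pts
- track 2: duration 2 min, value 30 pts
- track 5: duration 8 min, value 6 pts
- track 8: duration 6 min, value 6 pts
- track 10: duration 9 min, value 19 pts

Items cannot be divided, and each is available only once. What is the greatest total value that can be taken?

42 pts

This is a 0/1 knapsack; check combinations near the capacity.
- track 4: duration 10, value 42
- track 2+track 8: duration 2+6=8, value 30+6=36
- track 2+track 5: duration 2+8=10, value 30+6=36
Best: 42 pts.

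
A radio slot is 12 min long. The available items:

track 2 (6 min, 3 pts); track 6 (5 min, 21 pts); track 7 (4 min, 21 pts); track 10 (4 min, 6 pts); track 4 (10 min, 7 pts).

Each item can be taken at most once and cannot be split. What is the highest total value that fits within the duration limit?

This is a 0/1 knapsack; check combinations near the capacity.
- track 6+track 7: duration 5+4=9, value 21+21=42
- track 7+track 10: duration 4+4=8, value 21+6=27
- track 6+track 10: duration 5+4=9, value 21+6=27
- track 2+track 7: duration 6+4=10, value 3+21=24
- track 2+track 6: duration 6+5=11, value 3+21=24
Best: 42 pts.

42 pts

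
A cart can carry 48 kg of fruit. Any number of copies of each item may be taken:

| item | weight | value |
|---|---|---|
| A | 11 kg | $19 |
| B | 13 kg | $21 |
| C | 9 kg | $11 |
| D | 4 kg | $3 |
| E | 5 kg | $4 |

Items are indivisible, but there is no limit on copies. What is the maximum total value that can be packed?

Best value-per-unit is A at 19/11; filling with it alone gives 4×19 = 76.
Optimal mix: 2×A + 2×B → weight 48, value 80.

$80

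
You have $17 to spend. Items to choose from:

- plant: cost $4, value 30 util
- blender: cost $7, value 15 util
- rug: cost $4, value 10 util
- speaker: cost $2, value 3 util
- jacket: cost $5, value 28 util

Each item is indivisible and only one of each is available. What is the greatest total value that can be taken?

Check high-value combinations within $17:
- plant+blender+jacket: cost 4+7+5=16, value 30+15+28=73
- plant+rug+speaker+jacket: cost 4+4+2+5=15, value 30+10+3+28=71
- plant+rug+jacket: cost 4+4+5=13, value 30+10+28=68
- plant+speaker+jacket: cost 4+2+5=11, value 30+3+28=61
Best: 73 util.

73 util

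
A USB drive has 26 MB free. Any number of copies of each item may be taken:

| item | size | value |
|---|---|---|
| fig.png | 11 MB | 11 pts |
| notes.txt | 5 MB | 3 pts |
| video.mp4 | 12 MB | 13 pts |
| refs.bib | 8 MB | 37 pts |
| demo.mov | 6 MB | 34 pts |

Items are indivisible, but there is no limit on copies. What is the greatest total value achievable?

Best value-per-unit is demo.mov at 34/6; filling with it alone gives 4×34 = 136.
Optimal mix: 1×refs.bib + 3×demo.mov → size 26, value 139.

139 pts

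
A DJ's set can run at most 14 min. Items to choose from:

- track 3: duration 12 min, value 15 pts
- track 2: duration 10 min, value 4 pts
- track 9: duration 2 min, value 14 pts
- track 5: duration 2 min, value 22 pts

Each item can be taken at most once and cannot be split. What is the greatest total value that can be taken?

Check high-value combinations within 14 min:
- track 2+track 9+track 5: duration 10+2+2=14, value 4+14+22=40
- track 3+track 5: duration 12+2=14, value 15+22=37
- track 9+track 5: duration 2+2=4, value 14+22=36
Best: 40 pts.

40 pts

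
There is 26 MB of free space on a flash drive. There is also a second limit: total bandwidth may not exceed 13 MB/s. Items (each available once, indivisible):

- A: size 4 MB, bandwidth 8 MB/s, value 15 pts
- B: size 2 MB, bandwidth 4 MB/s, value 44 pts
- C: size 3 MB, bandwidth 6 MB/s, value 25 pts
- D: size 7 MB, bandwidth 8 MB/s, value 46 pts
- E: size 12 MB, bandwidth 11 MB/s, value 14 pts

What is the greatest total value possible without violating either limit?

Feasible sets respecting both limits:
- B+D: size 9, bandwidth 12, value 90
- B+C: size 5, bandwidth 10, value 69
- A+B: size 6, bandwidth 12, value 59
Best: 90 pts.

90 pts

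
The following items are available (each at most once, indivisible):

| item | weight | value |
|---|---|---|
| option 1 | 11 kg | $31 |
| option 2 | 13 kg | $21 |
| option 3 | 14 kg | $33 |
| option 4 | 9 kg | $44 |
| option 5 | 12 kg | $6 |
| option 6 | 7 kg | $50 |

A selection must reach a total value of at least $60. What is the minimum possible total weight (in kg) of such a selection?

Subsets with value ≥ 60, sorted by total weight:
- option 4+option 6: weight 16, value 94
- option 1+option 6: weight 18, value 81
Minimum weight: 16 kg.

16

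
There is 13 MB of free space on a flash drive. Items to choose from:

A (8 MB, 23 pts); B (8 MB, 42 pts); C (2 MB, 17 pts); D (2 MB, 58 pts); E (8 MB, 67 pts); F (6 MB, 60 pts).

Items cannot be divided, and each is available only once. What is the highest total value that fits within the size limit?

142 pts

Check high-value combinations within 13 MB:
- C+D+E: size 2+2+8=12, value 17+58+67=142
- C+D+F: size 2+2+6=10, value 17+58+60=135
- D+E: size 2+8=10, value 58+67=125
- D+F: size 2+6=8, value 58+60=118
Best: 142 pts.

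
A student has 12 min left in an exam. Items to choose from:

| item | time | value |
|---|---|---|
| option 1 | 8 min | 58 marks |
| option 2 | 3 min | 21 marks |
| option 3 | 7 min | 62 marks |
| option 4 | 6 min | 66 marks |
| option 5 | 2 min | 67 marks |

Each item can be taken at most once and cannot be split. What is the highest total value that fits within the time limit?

154 marks

Check high-value combinations within 12 min:
- option 2+option 4+option 5: time 3+6+2=11, value 21+66+67=154
- option 2+option 3+option 5: time 3+7+2=12, value 21+62+67=150
- option 4+option 5: time 6+2=8, value 66+67=133
- option 3+option 5: time 7+2=9, value 62+67=129
Best: 154 marks.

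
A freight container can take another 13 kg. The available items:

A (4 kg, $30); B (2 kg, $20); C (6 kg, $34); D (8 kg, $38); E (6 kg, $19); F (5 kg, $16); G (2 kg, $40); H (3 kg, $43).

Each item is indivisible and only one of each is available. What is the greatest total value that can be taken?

$137

Check high-value combinations within 13 kg:
- B+C+G+H: weight 2+6+2+3=13, value 20+34+40+43=137
- A+B+G+H: weight 4+2+2+3=11, value 30+20+40+43=133
- B+E+G+H: weight 2+6+2+3=13, value 20+19+40+43=122
Best: $137.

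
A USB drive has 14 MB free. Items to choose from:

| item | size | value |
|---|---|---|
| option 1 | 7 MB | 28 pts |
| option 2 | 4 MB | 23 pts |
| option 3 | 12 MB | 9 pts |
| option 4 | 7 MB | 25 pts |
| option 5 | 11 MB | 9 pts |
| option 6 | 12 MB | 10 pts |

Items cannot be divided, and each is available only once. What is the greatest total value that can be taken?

Check high-value combinations within 14 MB:
- option 1+option 4: size 7+7=14, value 28+25=53
- option 1+option 2: size 7+4=11, value 28+23=51
- option 2+option 4: size 4+7=11, value 23+25=48
Best: 53 pts.

53 pts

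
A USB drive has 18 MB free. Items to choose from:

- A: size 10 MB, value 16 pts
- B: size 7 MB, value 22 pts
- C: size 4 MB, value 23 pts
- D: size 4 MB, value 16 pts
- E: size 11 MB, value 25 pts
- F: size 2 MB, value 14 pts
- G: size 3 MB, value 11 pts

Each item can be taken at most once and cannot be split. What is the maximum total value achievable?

75 pts

Check high-value combinations within 18 MB:
- B+C+D+F: size 7+4+4+2=17, value 22+23+16+14=75
- B+C+D+G: size 7+4+4+3=18, value 22+23+16+11=72
- B+C+F+G: size 7+4+2+3=16, value 22+23+14+11=70
Best: 75 pts.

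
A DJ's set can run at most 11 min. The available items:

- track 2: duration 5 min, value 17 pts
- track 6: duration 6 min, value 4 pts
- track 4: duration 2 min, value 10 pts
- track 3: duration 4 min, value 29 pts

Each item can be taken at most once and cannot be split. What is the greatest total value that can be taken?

56 pts

Check high-value combinations within 11 min:
- track 2+track 4+track 3: duration 5+2+4=11, value 17+10+29=56
- track 2+track 3: duration 5+4=9, value 17+29=46
- track 4+track 3: duration 2+4=6, value 10+29=39
- track 6+track 3: duration 6+4=10, value 4+29=33
- track 3: duration 4, value 29
Best: 56 pts.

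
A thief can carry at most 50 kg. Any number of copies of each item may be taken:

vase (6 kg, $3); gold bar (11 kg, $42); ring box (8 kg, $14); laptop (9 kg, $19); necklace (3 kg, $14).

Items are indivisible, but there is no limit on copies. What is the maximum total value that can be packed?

Best value-per-unit is necklace at 14/3; filling with it alone gives 16×14 = 224.
Optimal mix: 1×gold bar + 13×necklace → weight 50, value 224.

$224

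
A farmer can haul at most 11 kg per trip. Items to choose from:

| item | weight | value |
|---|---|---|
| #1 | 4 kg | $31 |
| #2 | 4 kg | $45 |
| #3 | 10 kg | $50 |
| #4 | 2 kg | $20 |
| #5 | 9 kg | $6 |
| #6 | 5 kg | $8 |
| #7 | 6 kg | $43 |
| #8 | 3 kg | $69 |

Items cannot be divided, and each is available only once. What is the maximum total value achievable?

Check high-value combinations within 11 kg:
- #1+#2+#8: weight 4+4+3=11, value 31+45+69=145
- #2+#4+#8: weight 4+2+3=9, value 45+20+69=134
- #4+#7+#8: weight 2+6+3=11, value 20+43+69=132
Best: $145.

$145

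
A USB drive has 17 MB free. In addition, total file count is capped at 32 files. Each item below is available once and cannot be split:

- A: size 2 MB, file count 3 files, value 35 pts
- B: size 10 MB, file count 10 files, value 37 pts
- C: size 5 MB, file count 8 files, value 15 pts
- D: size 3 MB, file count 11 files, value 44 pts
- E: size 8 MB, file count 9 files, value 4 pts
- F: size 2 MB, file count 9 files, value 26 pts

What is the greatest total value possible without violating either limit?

Feasible sets respecting both limits:
- A+C+D+F: size 12, file count 31, value 120
- A+B+D: size 15, file count 24, value 116
- A+D+E+F: size 15, file count 32, value 109
Best: 120 pts.

120 pts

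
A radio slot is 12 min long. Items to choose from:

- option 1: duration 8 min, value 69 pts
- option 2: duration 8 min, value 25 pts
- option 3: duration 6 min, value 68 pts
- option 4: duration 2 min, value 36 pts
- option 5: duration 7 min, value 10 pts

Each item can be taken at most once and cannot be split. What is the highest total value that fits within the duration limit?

105 pts

Check high-value combinations within 12 min:
- option 1+option 4: duration 8+2=10, value 69+36=105
- option 3+option 4: duration 6+2=8, value 68+36=104
- option 1: duration 8, value 69
- option 3: duration 6, value 68
- option 2+option 4: duration 8+2=10, value 25+36=61
Best: 105 pts.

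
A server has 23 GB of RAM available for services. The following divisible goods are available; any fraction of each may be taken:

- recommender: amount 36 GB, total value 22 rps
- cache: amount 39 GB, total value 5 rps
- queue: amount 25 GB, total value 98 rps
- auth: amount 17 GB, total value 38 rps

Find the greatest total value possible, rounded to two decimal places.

90.16

Take in order of value per unit:
- queue (98/25 per unit): 23 of 25 → value 23×98/25 = 90.1600, running total 90.16
Total 90.16.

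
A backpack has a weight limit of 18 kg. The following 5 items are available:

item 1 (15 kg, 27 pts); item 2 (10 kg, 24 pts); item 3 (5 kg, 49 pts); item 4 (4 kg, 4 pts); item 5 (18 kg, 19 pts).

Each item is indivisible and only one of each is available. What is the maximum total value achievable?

73 pts

Check high-value combinations within 18 kg:
- item 2+item 3: weight 10+5=15, value 24+49=73
- item 3+item 4: weight 5+4=9, value 49+4=53
- item 3: weight 5, value 49
- item 2+item 4: weight 10+4=14, value 24+4=28
- item 1: weight 15, value 27
Best: 73 pts.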